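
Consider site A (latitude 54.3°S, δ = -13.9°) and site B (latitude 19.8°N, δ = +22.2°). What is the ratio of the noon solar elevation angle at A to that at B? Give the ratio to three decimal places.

A: 90° − |-54.3 − (-13.9)| = 49.60°.
B: 90° − |19.8 − (22.2)| = 87.60°.
Ratio A/B = 49.6000 / 87.6000 = 0.5662.

0.566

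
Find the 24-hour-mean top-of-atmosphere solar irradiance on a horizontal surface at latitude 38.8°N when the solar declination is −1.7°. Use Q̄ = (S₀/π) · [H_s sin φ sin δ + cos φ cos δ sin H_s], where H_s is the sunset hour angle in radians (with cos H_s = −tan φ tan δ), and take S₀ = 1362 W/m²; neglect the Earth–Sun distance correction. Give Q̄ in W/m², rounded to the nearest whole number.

325 W/m²

cos H_s = −tan(38.8°) · tan(-1.7°) = 0.0239, so H_s = arccos(0.0239) = 88.63°. In radians, H_s = 1.5469.
H_s sin φ sin δ = 1.5469 × 0.6266 × -0.0297 = -0.0288.
cos φ cos δ sin H_s = 0.7793 × 0.9996 × 0.9997 = 0.7788.
Q̄ = (1362/π) × (-0.0288 + 0.7788) = 433.54 × 0.7500 = 325.16 W/m².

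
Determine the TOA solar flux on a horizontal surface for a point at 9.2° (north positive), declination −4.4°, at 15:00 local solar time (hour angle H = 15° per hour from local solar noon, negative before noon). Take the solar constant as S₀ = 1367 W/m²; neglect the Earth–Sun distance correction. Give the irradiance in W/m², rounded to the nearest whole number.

935 W/m²

Hour angle H = 15° × (15 − 12) = 45.00°.
cos θ_z = sin(9.2°) sin(-4.4°) + cos(9.2°) cos(-4.4°) cos(45.00°) = -0.0123 + 0.6960 = 0.6837.
Top-of-atmosphere irradiance = S₀ cos θ_z = 1367 × 0.6837 = 934.62 W/m².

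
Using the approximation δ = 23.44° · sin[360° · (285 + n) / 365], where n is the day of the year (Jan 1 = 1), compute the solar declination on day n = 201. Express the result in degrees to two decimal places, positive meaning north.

360 × (285 + 201) / 365 = 479.342°; sin(479.342°) = 0.8717.
δ = 23.44 × 0.8717 = 20.433° ≈ +20.43°.

+20.43°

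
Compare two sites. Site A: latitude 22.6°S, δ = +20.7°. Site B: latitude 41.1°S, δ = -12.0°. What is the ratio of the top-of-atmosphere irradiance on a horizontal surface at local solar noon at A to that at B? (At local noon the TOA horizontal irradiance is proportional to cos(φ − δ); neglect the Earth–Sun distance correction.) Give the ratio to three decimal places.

A: cos θ_z = cos(-22.6° − (20.7°)) = 0.7278.
B: cos θ_z = cos(-41.1° − (-12.0°)) = 0.8738.
Ratio A/B = 0.7278 / 0.8738 = 0.8329.

0.833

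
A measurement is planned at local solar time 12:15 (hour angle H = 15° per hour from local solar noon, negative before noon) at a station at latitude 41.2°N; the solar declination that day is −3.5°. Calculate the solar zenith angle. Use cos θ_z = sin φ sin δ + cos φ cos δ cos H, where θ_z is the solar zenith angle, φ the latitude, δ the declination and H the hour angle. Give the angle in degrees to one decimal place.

44.8°

Hour angle H = 15° × (12.25 − 12) = 3.75°.
cos θ_z = sin(41.2°) sin(-3.5°) + cos(41.2°) cos(-3.5°) cos(3.75°) = -0.0402 + 0.7494 = 0.7092.
θ_z = arccos(0.7092) = 44.83°.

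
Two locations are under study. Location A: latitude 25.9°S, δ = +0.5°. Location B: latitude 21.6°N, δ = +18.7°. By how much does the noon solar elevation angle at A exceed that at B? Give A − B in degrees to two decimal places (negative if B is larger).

-23.50°

A: 90° − |-25.9 − (0.5)| = 63.60°.
B: 90° − |21.6 − (18.7)| = 87.10°.
A − B = 63.60 − 87.10 = -23.50°.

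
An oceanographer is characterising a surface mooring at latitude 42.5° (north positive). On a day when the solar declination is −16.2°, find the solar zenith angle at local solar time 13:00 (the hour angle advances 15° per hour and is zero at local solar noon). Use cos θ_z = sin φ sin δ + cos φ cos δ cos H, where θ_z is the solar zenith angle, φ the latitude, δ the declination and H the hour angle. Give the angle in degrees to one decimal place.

Hour angle H = 15° × (13 − 12) = 15.00°.
cos θ_z = sin(42.5°) sin(-16.2°) + cos(42.5°) cos(-16.2°) cos(15.00°) = -0.1885 + 0.6839 = 0.4954.
θ_z = arccos(0.4954) = 60.30°.

60.3°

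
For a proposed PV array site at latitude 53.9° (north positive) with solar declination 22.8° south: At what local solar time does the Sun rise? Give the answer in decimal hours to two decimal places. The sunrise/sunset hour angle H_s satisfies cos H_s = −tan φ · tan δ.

The sunset hour angle satisfies cos H_s = −tan φ tan δ = 0.5765, giving H_s = 54.80°.
Sunrise is at 12 − H_s/15 = 12 − 3.653 = 8.347 h local solar time.

8.35 h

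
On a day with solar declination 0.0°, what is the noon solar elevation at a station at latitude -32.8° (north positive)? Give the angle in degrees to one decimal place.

57.2°

At local solar noon the hour angle is zero, so the elevation is 90° − |φ − δ| = 90° − |-32.8° − (0.0°)| = 90° − 32.8° = 57.2°.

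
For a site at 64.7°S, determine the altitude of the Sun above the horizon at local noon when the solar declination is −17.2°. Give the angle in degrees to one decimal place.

At local solar noon the hour angle is zero, so the elevation is 90° − |φ − δ| = 90° − |-64.7° − (-17.2°)| = 90° − 47.5° = 42.5°.

42.5°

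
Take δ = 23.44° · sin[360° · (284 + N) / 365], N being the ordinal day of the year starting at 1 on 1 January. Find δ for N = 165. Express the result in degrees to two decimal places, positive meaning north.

360 × (284 + 165) / 365 = 442.849°; sin(442.849°) = 0.9922.
δ = 23.44 × 0.9922 = 23.257° ≈ +23.26°.

+23.26°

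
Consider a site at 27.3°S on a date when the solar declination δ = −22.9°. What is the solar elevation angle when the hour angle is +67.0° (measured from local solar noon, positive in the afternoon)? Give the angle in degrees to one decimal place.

29.9°

cos θ_z = sin φ sin δ + cos φ cos δ cos H = (-0.4586)(-0.3891) + (0.8886)(0.9212)(0.3907) = 0.4983.
θ_z = arccos(0.4983) = 60.11°, so the elevation is 90° − 60.11° = 29.89°.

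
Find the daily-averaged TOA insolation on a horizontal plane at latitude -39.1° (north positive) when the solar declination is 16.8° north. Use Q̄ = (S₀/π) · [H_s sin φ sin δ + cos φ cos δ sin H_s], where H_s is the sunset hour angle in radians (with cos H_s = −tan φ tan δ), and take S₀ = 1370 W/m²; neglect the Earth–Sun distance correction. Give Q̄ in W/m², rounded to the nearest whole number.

cos H_s = −tan(-39.1°) · tan(16.8°) = 0.2454, so H_s = arccos(0.2454) = 75.79°. In radians, H_s = 1.3228.
H_s sin φ sin δ = 1.3228 × -0.6307 × 0.2890 = -0.2411.
cos φ cos δ sin H_s = 0.7760 × 0.9573 × 0.9694 = 0.7201.
Q̄ = (1370/π) × (-0.2411 + 0.7201) = 436.08 × 0.4790 = 208.88 W/m².

209 W/m²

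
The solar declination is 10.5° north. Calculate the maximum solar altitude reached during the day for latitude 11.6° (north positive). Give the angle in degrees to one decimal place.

At local solar noon the hour angle is zero, so the elevation is 90° − |φ − δ| = 90° − |11.6° − (10.5°)| = 90° − 1.1° = 88.9°.

88.9°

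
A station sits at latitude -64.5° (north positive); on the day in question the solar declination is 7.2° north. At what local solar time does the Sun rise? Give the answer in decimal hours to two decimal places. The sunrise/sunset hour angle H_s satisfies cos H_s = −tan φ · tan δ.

cos H_s = −tan(-64.5°) · tan(7.2°) = 0.2649, so H_s = arccos(0.2649) = 74.64°.
Sunrise is at 12 − H_s/15 = 12 − 4.976 = 7.024 h local solar time.

7.02 h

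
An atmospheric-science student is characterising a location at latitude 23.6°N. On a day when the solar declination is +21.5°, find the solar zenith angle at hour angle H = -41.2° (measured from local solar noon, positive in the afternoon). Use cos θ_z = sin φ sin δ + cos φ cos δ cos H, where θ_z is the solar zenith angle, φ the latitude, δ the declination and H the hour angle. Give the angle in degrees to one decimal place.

With φ = 23.6°, δ = 21.5°, H = -41.20°: sin φ sin δ = 0.1467, cos φ cos δ cos H = 0.6415, so cos θ_z = 0.7882.
θ_z = arccos(0.7882) = 37.98°.

38.0°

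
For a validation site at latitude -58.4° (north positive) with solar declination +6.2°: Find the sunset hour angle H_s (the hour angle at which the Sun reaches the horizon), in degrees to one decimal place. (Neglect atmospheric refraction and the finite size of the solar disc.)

−tan φ tan δ = −(-1.6255)(0.1086) = 0.1765; H_s = arccos(0.1765) = 79.83°.

79.8°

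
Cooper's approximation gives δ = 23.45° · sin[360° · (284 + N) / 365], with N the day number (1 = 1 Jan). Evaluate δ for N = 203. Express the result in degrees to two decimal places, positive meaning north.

+20.24°

360 × (284 + 203) / 365 = 480.329°; sin(480.329°) = 0.8631.
δ = 23.45 × 0.8631 = 20.240° ≈ +20.24°.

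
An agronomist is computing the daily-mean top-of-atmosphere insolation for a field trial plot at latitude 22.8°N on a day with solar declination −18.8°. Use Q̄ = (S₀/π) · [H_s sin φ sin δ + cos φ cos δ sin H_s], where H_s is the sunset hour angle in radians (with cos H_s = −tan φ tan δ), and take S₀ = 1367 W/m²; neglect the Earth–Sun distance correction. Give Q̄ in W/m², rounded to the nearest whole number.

−tan φ tan δ = −(0.4204)(-0.3404) = 0.1431; H_s = arccos(0.1431) = 81.77°. In radians, H_s = 1.4272.
H_s sin φ sin δ = 1.4272 × 0.3875 × -0.3223 = -0.1782.
cos φ cos δ sin H_s = 0.9219 × 0.9466 × 0.9897 = 0.8637.
Q̄ = (1367/π) × (-0.1782 + 0.8637) = 435.13 × 0.6855 = 298.28 W/m².

298 W/m²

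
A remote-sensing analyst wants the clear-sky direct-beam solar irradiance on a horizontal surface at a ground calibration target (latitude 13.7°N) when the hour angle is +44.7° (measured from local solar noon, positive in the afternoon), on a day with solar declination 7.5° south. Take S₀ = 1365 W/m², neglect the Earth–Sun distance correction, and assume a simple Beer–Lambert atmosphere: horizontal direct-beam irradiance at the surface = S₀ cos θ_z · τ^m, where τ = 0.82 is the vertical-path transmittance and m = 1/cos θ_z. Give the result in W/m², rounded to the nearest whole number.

cos θ_z = sin(13.7°) sin(-7.5°) + cos(13.7°) cos(-7.5°) cos(44.70°) = -0.0309 + 0.6847 = 0.6538.
Air mass m = 1/cos θ_z = 1/0.6538 = 1.530; τ^m = 0.82^1.530 = 0.7381.
Surface direct beam = 1365 × 0.6538 × 0.7381 = 658.71 W/m².

659 W/m²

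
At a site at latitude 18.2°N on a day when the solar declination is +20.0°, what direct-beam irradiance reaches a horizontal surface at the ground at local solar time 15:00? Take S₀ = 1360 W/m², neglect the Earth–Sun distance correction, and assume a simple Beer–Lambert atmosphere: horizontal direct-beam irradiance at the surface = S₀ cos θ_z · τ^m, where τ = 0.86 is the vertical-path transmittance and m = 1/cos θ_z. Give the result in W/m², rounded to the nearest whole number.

Hour angle H = 15° × (15 − 12) = 45.00°.
cos θ_z = sin(18.2°) sin(20.0°) + cos(18.2°) cos(20.0°) cos(45.00°) = 0.1068 + 0.6312 = 0.7380.
Air mass m = 1/cos θ_z = 1/0.7380 = 1.355; τ^m = 0.86^1.355 = 0.8152.
Surface direct beam = 1360 × 0.7380 × 0.8152 = 818.20 W/m².

818 W/m²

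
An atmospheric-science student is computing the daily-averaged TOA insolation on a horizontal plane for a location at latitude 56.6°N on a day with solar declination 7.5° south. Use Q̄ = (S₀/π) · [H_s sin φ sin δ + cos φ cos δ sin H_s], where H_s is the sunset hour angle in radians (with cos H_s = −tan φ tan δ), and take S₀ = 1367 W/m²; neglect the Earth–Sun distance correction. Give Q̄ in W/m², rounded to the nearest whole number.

168 W/m²

−tan φ tan δ = −(1.5166)(-0.1317) = 0.1997; H_s = arccos(0.1997) = 78.48°. In radians, H_s = 1.3697.
H_s sin φ sin δ = 1.3697 × 0.8348 × -0.1305 = -0.1492.
cos φ cos δ sin H_s = 0.5505 × 0.9914 × 0.9798 = 0.5347.
Q̄ = (1367/π) × (-0.1492 + 0.5347) = 435.13 × 0.3855 = 167.74 W/m².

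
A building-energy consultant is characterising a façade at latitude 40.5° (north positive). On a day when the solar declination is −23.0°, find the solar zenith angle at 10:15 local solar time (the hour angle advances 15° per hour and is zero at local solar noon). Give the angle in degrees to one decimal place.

68.0°

Hour angle H = 15° × (10.25 − 12) = -26.25°.
cos θ_z = sin φ sin δ + cos φ cos δ cos H = (0.6494)(-0.3907) + (0.7604)(0.9205)(0.8969) = 0.3741.
θ_z = arccos(0.3741) = 68.03°.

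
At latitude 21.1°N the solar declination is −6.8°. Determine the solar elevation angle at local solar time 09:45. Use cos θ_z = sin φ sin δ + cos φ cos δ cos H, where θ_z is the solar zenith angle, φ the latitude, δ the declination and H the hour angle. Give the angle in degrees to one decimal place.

Hour angle H = 15° × (9.75 − 12) = -33.75°.
With φ = 21.1°, δ = -6.8°, H = -33.75°: sin φ sin δ = -0.0426, cos φ cos δ cos H = 0.7703, so cos θ_z = 0.7277.
θ_z = arccos(0.7277) = 43.31°, so the elevation is 90° − 43.31° = 46.69°.

46.7°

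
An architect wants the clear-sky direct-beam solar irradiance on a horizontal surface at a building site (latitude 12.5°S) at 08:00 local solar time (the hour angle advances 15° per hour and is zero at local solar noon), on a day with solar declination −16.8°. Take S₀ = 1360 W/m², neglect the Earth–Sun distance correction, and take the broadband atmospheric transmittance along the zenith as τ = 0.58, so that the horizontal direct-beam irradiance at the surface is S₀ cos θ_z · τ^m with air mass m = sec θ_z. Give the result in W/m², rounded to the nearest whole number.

258 W/m²

Hour angle H = 15° × (8 − 12) = -60.00°.
cos θ_z = sin φ sin δ + cos φ cos δ cos H = (-0.2164)(-0.2890) + (0.9763)(0.9573)(0.5000) = 0.5298.
Air mass m = 1/cos θ_z = 1/0.5298 = 1.888; τ^m = 0.58^1.888 = 0.3576.
Surface direct beam = 1360 × 0.5298 × 0.3576 = 257.66 W/m².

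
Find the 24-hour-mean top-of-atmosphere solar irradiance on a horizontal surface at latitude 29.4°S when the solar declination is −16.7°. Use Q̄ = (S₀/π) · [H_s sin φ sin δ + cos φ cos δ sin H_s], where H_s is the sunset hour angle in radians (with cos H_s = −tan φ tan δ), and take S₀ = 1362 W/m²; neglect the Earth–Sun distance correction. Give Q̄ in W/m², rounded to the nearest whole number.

The sunset hour angle satisfies cos H_s = −tan φ tan δ = -0.1690, giving H_s = 99.73°. In radians, H_s = 1.7406.
H_s sin φ sin δ = 1.7406 × -0.4909 × -0.2874 = 0.2456.
cos φ cos δ sin H_s = 0.8712 × 0.9578 × 0.9856 = 0.8224.
Q̄ = (1362/π) × (0.2456 + 0.8224) = 433.54 × 1.0680 = 463.02 W/m².

463 W/m²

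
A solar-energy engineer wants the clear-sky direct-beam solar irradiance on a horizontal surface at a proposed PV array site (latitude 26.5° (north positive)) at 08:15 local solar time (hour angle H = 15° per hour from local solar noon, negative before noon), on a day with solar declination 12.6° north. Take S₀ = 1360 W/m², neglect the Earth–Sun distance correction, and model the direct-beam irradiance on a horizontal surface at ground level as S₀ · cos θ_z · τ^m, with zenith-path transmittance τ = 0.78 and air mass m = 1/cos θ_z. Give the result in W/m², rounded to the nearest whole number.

517 W/m²

Hour angle H = 15° × (8.25 − 12) = -56.25°.
cos θ_z = sin φ sin δ + cos φ cos δ cos H = (0.4462)(0.2181) + (0.8949)(0.9759)(0.5556) = 0.5825.
Air mass m = 1/cos θ_z = 1/0.5825 = 1.717; τ^m = 0.78^1.717 = 0.6527.
Surface direct beam = 1360 × 0.5825 × 0.6527 = 517.07 W/m².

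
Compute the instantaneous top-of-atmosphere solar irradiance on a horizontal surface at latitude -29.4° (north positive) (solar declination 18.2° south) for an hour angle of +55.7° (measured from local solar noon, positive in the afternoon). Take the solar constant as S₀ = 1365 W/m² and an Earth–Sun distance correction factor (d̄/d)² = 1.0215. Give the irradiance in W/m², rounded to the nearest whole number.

864 W/m²

cos θ_z = sin φ sin δ + cos φ cos δ cos H = (-0.4909)(-0.3123) + (0.8712)(0.9500)(0.5635) = 0.6197.
Top-of-atmosphere irradiance = S₀ (d̄/d)² cos θ_z = 1365 × 1.0215 × 0.6197 = 864.08 W/m².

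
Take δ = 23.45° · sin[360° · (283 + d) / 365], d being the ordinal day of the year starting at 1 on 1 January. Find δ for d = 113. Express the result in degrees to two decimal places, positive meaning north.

360 × (283 + 113) / 365 = 390.575°; sin(390.575°) = 0.5087.
δ = 23.45 × 0.5087 = 11.929° ≈ +11.93°.

+11.93°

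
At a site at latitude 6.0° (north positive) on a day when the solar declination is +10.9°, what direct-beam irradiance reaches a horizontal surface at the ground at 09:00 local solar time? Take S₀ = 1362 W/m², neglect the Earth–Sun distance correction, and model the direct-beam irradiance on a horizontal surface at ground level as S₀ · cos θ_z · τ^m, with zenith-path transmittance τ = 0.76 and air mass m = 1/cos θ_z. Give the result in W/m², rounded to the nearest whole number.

657 W/m²

Hour angle H = 15° × (9 − 12) = -45.00°.
cos θ_z = sin φ sin δ + cos φ cos δ cos H = (0.1045)(0.1891) + (0.9945)(0.9820)(0.7071) = 0.7103.
Air mass m = 1/cos θ_z = 1/0.7103 = 1.408; τ^m = 0.76^1.408 = 0.6795.
Surface direct beam = 1362 × 0.7103 × 0.6795 = 657.37 W/m².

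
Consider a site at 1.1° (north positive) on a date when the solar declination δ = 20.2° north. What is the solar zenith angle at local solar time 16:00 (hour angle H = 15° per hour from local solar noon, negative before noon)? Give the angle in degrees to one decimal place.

Hour angle H = 15° × (16 − 12) = 60.00°.
With φ = 1.1°, δ = 20.2°, H = 60.00°: sin φ sin δ = 0.0066, cos φ cos δ cos H = 0.4692, so cos θ_z = 0.4758.
θ_z = arccos(0.4758) = 61.59°.

61.6°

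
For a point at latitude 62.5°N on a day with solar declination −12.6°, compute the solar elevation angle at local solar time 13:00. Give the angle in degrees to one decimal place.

Hour angle H = 15° × (13 − 12) = 15.00°.
cos θ_z = sin φ sin δ + cos φ cos δ cos H = (0.8870)(-0.2181) + (0.4617)(0.9759)(0.9659) = 0.2418.
θ_z = arccos(0.2418) = 76.01°, so the elevation is 90° − 76.01° = 13.99°.

14.0°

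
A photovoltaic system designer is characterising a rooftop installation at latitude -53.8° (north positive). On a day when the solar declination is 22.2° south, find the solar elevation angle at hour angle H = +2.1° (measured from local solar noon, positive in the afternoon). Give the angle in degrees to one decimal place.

cos θ_z = sin(-53.8°) sin(-22.2°) + cos(-53.8°) cos(-22.2°) cos(2.10°) = 0.3049 + 0.5465 = 0.8514.
θ_z = arccos(0.8514) = 31.64°, so the elevation is 90° − 31.64° = 58.36°.

58.4°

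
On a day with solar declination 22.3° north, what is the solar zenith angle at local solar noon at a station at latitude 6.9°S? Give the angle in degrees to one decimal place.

At local solar noon the hour angle is zero, so the zenith angle is |φ − δ| = |-6.9° − (22.3°)| = 29.2°.

29.2°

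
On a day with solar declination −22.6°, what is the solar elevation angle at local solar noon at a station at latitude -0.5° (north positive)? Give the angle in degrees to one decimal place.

67.9°

At local solar noon the hour angle is zero, so the elevation is 90° − |φ − δ| = 90° − |-0.5° − (-22.6°)| = 90° − 22.1° = 67.9°.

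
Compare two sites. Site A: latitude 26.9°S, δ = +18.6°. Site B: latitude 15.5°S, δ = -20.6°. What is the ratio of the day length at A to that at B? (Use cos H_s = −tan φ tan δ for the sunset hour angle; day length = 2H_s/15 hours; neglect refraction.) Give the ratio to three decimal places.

0.835

A: H_s = arccos(−tan -26.9° · tan 18.6°) = 80.17°, so 2H_s/15 = 10.6893 h.
B: H_s = arccos(−tan -15.5° · tan -20.6°) = 95.98°, so 2H_s/15 = 12.7973 h.
Ratio A/B = 10.6893 / 12.7973 = 0.8353.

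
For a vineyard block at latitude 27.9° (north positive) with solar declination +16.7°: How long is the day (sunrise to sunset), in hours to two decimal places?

The sunset hour angle satisfies cos H_s = −tan φ tan δ = -0.1588, giving H_s = 99.14°.
Day length = 2 H_s / 15° h⁻¹ = 198.28° / 15 = 13.219 h.

13.22 hours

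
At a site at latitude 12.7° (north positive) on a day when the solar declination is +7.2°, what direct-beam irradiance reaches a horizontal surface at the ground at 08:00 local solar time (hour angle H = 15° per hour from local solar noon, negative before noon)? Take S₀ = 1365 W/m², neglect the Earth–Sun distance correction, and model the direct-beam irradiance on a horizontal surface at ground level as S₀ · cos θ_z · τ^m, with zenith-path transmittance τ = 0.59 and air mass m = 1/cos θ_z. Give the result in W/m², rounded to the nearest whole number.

249 W/m²

Hour angle H = 15° × (8 − 12) = -60.00°.
cos θ_z = sin(12.7°) sin(7.2°) + cos(12.7°) cos(7.2°) cos(-60.00°) = 0.0276 + 0.4839 = 0.5115.
Air mass m = 1/cos θ_z = 1/0.5115 = 1.955; τ^m = 0.59^1.955 = 0.3565.
Surface direct beam = 1365 × 0.5115 × 0.3565 = 248.91 W/m².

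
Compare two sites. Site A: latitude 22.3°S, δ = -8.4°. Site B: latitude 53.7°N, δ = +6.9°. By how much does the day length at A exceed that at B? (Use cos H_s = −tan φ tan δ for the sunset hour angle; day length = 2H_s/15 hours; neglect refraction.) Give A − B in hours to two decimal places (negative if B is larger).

-0.80 h

A: H_s = arccos(−tan -22.3° · tan -8.4°) = 93.47°, so 2H_s/15 = 12.4627 h.
B: H_s = arccos(−tan 53.7° · tan 6.9°) = 99.48°, so 2H_s/15 = 13.2640 h.
A − B = 12.4627 − 13.2640 = -0.8013 h.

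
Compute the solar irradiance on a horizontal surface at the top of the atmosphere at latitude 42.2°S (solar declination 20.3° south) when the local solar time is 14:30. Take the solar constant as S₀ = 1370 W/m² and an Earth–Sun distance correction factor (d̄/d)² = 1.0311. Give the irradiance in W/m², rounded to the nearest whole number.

1108 W/m²

Hour angle H = 15° × (14.5 − 12) = 37.50°.
With φ = -42.2°, δ = -20.3°, H = 37.50°: sin φ sin δ = 0.2330, cos φ cos δ cos H = 0.5512, so cos θ_z = 0.7842.
Top-of-atmosphere irradiance = S₀ (d̄/d)² cos θ_z = 1370 × 1.0311 × 0.7842 = 1107.77 W/m².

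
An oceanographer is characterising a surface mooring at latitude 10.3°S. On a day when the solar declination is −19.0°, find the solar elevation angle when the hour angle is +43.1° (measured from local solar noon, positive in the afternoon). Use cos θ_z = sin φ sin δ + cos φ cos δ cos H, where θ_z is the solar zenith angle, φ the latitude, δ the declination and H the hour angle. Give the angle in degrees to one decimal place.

With φ = -10.3°, δ = -19.0°, H = 43.10°: sin φ sin δ = 0.0582, cos φ cos δ cos H = 0.6793, so cos θ_z = 0.7375.
θ_z = arccos(0.7375) = 42.48°, so the elevation is 90° − 42.48° = 47.52°.

47.5°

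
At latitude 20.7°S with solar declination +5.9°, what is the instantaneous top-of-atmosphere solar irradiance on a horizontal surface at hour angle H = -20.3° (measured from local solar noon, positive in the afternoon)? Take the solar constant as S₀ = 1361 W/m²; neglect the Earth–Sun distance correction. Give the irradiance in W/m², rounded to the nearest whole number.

1138 W/m²

With φ = -20.7°, δ = 5.9°, H = -20.30°: sin φ sin δ = -0.0363, cos φ cos δ cos H = 0.8727, so cos θ_z = 0.8364.
Top-of-atmosphere irradiance = S₀ cos θ_z = 1361 × 0.8364 = 1138.34 W/m².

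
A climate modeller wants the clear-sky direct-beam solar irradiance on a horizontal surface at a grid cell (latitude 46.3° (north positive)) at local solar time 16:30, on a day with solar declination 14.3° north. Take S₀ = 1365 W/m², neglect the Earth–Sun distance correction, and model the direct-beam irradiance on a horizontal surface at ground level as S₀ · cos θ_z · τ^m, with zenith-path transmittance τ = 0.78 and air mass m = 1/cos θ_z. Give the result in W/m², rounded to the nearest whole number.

Hour angle H = 15° × (16.5 − 12) = 67.50°.
cos θ_z = sin(46.3°) sin(14.3°) + cos(46.3°) cos(14.3°) cos(67.50°) = 0.1786 + 0.2562 = 0.4348.
Air mass m = 1/cos θ_z = 1/0.4348 = 2.300; τ^m = 0.78^2.300 = 0.5647.
Surface direct beam = 1365 × 0.4348 × 0.5647 = 335.15 W/m².

335 W/m²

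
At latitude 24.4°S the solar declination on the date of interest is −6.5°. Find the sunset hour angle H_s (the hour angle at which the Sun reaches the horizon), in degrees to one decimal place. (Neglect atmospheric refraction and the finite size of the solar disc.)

cos H_s = −tan(-24.4°) · tan(-6.5°) = -0.0517, so H_s = arccos(-0.0517) = 92.96°.

93.0°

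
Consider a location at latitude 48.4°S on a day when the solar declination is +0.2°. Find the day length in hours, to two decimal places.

The sunset hour angle satisfies cos H_s = −tan φ tan δ = 0.0039, giving H_s = 89.78°.
Day length = 2 H_s / 15° h⁻¹ = 179.56° / 15 = 11.971 h.

11.97 hours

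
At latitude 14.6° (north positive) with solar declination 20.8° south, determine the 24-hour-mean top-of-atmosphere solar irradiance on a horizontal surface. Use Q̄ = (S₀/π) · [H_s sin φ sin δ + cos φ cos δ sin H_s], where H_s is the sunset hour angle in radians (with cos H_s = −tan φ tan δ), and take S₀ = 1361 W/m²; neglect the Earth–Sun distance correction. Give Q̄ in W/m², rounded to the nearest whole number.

The sunset hour angle satisfies cos H_s = −tan φ tan δ = 0.0989, giving H_s = 84.32°. In radians, H_s = 1.4717.
H_s sin φ sin δ = 1.4717 × 0.2521 × -0.3551 = -0.1317.
cos φ cos δ sin H_s = 0.9677 × 0.9348 × 0.9951 = 0.9002.
Q̄ = (1361/π) × (-0.1317 + 0.9002) = 433.22 × 0.7685 = 332.93 W/m².

333 W/m²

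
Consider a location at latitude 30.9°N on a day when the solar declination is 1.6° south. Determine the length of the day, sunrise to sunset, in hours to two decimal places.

11.87 hours

cos H_s = −tan(30.9°) · tan(-1.6°) = 0.0167, so H_s = arccos(0.0167) = 89.04°.
Day length = 2 H_s / 15° h⁻¹ = 178.08° / 15 = 11.872 h.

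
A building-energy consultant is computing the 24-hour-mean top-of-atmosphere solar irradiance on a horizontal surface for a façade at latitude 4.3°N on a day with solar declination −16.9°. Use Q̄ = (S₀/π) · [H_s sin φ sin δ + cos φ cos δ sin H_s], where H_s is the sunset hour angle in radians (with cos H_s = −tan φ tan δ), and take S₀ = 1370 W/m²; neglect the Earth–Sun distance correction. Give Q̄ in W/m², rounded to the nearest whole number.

401 W/m²

The sunset hour angle satisfies cos H_s = −tan φ tan δ = 0.0228, giving H_s = 88.69°. In radians, H_s = 1.5479.
H_s sin φ sin δ = 1.5479 × 0.0750 × -0.2907 = -0.0337.
cos φ cos δ sin H_s = 0.9972 × 0.9568 × 0.9997 = 0.9538.
Q̄ = (1370/π) × (-0.0337 + 0.9538) = 436.08 × 0.9201 = 401.24 W/m².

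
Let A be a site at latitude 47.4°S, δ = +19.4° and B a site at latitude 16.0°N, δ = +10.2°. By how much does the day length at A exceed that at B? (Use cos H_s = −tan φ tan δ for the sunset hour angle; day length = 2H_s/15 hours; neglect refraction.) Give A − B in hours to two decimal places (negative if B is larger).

-3.40 h

A: H_s = arccos(−tan -47.4° · tan 19.4°) = 67.48°, so 2H_s/15 = 8.9973 h.
B: H_s = arccos(−tan 16.0° · tan 10.2°) = 92.96°, so 2H_s/15 = 12.3947 h.
A − B = 8.9973 − 12.3947 = -3.3974 h.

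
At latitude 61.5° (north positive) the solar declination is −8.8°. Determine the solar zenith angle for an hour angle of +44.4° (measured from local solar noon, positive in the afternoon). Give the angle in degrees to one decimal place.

78.3°

With φ = 61.5°, δ = -8.8°, H = 44.40°: sin φ sin δ = -0.1344, cos φ cos δ cos H = 0.3369, so cos θ_z = 0.2025.
θ_z = arccos(0.2025) = 78.32°.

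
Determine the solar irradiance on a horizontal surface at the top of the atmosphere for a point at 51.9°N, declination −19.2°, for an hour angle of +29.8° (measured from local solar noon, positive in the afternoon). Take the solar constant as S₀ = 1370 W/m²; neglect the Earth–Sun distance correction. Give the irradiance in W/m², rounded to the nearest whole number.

338 W/m²

With φ = 51.9°, δ = -19.2°, H = 29.80°: sin φ sin δ = -0.2588, cos φ cos δ cos H = 0.5057, so cos θ_z = 0.2469.
Top-of-atmosphere irradiance = S₀ cos θ_z = 1370 × 0.2469 = 338.25 W/m².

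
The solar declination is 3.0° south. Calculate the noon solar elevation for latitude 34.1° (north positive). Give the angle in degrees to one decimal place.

At local solar noon the hour angle is zero, so the elevation is 90° − |φ − δ| = 90° − |34.1° − (-3.0°)| = 90° − 37.1° = 52.9°.

52.9°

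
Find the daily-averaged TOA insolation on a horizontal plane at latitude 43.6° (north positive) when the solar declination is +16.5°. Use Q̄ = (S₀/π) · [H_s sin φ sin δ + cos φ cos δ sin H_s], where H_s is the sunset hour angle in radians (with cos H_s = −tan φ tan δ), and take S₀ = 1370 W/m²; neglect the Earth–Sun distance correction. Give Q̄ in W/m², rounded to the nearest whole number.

449 W/m²

cos H_s = −tan(43.6°) · tan(16.5°) = -0.2821, so H_s = arccos(-0.2821) = 106.39°. In radians, H_s = 1.8569.
H_s sin φ sin δ = 1.8569 × 0.6896 × 0.2840 = 0.3637.
cos φ cos δ sin H_s = 0.7242 × 0.9588 × 0.9594 = 0.6662.
Q̄ = (1370/π) × (0.3637 + 0.6662) = 436.08 × 1.0299 = 449.12 W/m².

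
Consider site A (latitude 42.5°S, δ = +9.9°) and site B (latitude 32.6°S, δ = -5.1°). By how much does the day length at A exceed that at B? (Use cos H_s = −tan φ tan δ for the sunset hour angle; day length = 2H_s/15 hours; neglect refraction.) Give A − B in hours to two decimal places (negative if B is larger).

-1.66 h

A: H_s = arccos(−tan -42.5° · tan 9.9°) = 80.80°, so 2H_s/15 = 10.7733 h.
B: H_s = arccos(−tan -32.6° · tan -5.1°) = 93.27°, so 2H_s/15 = 12.4360 h.
A − B = 10.7733 − 12.4360 = -1.6627 h.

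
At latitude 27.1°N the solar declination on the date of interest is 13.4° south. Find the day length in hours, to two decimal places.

11.07 hours

The sunset hour angle satisfies cos H_s = −tan φ tan δ = 0.1219, giving H_s = 83.00°.
Day length = 2 H_s / 15° h⁻¹ = 166.00° / 15 = 11.067 h.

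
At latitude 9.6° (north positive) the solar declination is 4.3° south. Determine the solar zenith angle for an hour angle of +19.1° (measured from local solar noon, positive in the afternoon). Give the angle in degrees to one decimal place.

cos θ_z = sin(9.6°) sin(-4.3°) + cos(9.6°) cos(-4.3°) cos(19.10°) = -0.0125 + 0.9291 = 0.9166.
θ_z = arccos(0.9166) = 23.57°.

23.6°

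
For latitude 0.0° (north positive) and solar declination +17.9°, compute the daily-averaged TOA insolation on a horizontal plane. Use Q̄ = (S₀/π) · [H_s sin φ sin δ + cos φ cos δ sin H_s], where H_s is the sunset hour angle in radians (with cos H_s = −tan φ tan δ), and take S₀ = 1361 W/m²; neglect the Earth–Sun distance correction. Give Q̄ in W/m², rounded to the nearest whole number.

The sunset hour angle satisfies cos H_s = −tan φ tan δ = 0.0000, giving H_s = 90.00°. In radians, H_s = 1.5708.
H_s sin φ sin δ = 1.5708 × 0.0000 × 0.3074 = 0.0000.
cos φ cos δ sin H_s = 1.0000 × 0.9516 × 1.0000 = 0.9516.
Q̄ = (1361/π) × (0.0000 + 0.9516) = 433.22 × 0.9516 = 412.25 W/m².

412 W/m²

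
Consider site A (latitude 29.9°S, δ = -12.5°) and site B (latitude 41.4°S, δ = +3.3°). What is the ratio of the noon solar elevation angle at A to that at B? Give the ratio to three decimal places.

1.603

A: 90° − |-29.9 − (-12.5)| = 72.60°.
B: 90° − |-41.4 − (3.3)| = 45.30°.
Ratio A/B = 72.6000 / 45.3000 = 1.6026.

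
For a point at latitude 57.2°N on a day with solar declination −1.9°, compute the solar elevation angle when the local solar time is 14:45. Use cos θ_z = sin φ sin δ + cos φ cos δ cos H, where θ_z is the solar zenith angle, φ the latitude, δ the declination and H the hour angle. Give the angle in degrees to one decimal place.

Hour angle H = 15° × (14.75 − 12) = 41.25°.
With φ = 57.2°, δ = -1.9°, H = 41.25°: sin φ sin δ = -0.0279, cos φ cos δ cos H = 0.4071, so cos θ_z = 0.3792.
θ_z = arccos(0.3792) = 67.72°, so the elevation is 90° − 67.72° = 22.28°.

22.3°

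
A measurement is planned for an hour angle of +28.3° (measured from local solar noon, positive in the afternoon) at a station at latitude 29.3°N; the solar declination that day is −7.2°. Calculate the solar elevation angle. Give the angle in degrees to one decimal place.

44.5°

With φ = 29.3°, δ = -7.2°, H = 28.30°: sin φ sin δ = -0.0613, cos φ cos δ cos H = 0.7618, so cos θ_z = 0.7005.
θ_z = arccos(0.7005) = 45.53°, so the elevation is 90° − 45.53° = 44.47°.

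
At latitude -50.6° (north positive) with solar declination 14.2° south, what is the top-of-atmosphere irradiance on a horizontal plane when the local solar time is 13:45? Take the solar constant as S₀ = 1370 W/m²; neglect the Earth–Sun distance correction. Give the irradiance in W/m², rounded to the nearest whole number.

Hour angle H = 15° × (13.75 − 12) = 26.25°.
With φ = -50.6°, δ = -14.2°, H = 26.25°: sin φ sin δ = 0.1896, cos φ cos δ cos H = 0.5519, so cos θ_z = 0.7415.
Top-of-atmosphere irradiance = S₀ cos θ_z = 1370 × 0.7415 = 1015.86 W/m².

1016 W/m²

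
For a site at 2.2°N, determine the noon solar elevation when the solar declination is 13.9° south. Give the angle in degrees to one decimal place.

At local solar noon the hour angle is zero, so the elevation is 90° − |φ − δ| = 90° − |2.2° − (-13.9°)| = 90° − 16.1° = 73.9°.

73.9°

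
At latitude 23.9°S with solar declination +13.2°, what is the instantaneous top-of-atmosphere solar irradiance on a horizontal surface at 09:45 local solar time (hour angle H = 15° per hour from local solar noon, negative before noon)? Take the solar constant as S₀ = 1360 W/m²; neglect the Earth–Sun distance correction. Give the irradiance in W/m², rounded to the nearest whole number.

Hour angle H = 15° × (9.75 − 12) = -33.75°.
cos θ_z = sin(-23.9°) sin(13.2°) + cos(-23.9°) cos(13.2°) cos(-33.75°) = -0.0925 + 0.7401 = 0.6476.
Top-of-atmosphere irradiance = S₀ cos θ_z = 1360 × 0.6476 = 880.74 W/m².

881 W/m²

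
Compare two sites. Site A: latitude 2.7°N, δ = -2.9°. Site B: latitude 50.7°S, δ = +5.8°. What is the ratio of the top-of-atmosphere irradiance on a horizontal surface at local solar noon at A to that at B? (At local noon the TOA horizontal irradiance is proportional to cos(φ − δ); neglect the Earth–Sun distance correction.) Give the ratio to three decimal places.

A: cos θ_z = cos(2.7° − (-2.9°)) = 0.9952.
B: cos θ_z = cos(-50.7° − (5.8°)) = 0.5519.
Ratio A/B = 0.9952 / 0.5519 = 1.8032.

1.803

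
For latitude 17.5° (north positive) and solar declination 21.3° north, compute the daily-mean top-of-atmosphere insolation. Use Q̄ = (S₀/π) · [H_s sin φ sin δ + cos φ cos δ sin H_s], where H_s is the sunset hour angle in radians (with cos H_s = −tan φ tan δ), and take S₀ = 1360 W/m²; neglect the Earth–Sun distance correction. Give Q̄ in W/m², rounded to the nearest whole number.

462 W/m²

−tan φ tan δ = −(0.3153)(0.3899) = -0.1229; H_s = arccos(-0.1229) = 97.06°. In radians, H_s = 1.6940.
H_s sin φ sin δ = 1.6940 × 0.3007 × 0.3633 = 0.1851.
cos φ cos δ sin H_s = 0.9537 × 0.9317 × 0.9924 = 0.8818.
Q̄ = (1360/π) × (0.1851 + 0.8818) = 432.90 × 1.0669 = 461.86 W/m².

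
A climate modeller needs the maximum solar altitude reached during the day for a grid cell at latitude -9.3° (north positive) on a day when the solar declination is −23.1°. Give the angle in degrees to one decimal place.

76.2°

At local solar noon the hour angle is zero, so the elevation is 90° − |φ − δ| = 90° − |-9.3° − (-23.1°)| = 90° − 13.8° = 76.2°.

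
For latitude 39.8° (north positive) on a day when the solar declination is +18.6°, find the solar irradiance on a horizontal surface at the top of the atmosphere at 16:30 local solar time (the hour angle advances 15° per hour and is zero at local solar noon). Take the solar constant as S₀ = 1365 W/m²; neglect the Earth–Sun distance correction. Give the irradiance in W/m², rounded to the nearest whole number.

Hour angle H = 15° × (16.5 − 12) = 67.50°.
cos θ_z = sin φ sin δ + cos φ cos δ cos H = (0.6401)(0.3190) + (0.7683)(0.9478)(0.3827) = 0.4829.
Top-of-atmosphere irradiance = S₀ cos θ_z = 1365 × 0.4829 = 659.16 W/m².

659 W/m²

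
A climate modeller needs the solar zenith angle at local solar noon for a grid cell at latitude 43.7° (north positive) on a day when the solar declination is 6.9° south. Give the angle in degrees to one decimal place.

At local solar noon the hour angle is zero, so the zenith angle is |φ − δ| = |43.7° − (-6.9°)| = 50.6°.

50.6°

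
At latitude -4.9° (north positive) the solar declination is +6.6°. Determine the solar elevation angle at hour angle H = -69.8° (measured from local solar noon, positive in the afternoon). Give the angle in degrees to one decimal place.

cos θ_z = sin(-4.9°) sin(6.6°) + cos(-4.9°) cos(6.6°) cos(-69.80°) = -0.0098 + 0.3418 = 0.3320.
θ_z = arccos(0.3320) = 70.61°, so the elevation is 90° − 70.61° = 19.39°.

19.4°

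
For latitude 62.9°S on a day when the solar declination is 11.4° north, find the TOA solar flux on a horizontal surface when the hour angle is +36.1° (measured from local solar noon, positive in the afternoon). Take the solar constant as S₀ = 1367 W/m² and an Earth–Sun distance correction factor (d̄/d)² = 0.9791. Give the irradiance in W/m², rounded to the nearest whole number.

247 W/m²

With φ = -62.9°, δ = 11.4°, H = 36.10°: sin φ sin δ = -0.1760, cos φ cos δ cos H = 0.3608, so cos θ_z = 0.1848.
Top-of-atmosphere irradiance = S₀ (d̄/d)² cos θ_z = 1367 × 0.9791 × 0.1848 = 247.34 W/m².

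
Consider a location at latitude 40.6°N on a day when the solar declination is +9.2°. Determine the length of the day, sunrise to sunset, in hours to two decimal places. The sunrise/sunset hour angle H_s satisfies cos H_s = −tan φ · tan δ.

cos H_s = −tan(40.6°) · tan(9.2°) = -0.1388, so H_s = arccos(-0.1388) = 97.98°.
Day length = 2 H_s / 15° h⁻¹ = 195.96° / 15 = 13.064 h.

13.06 hours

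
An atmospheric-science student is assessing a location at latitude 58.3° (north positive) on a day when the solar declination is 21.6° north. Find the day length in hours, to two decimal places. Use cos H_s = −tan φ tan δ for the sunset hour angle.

cos H_s = −tan(58.3°) · tan(21.6°) = -0.6411, so H_s = arccos(-0.6411) = 129.87°.
Day length = 2 H_s / 15° h⁻¹ = 259.74° / 15 = 17.316 h.

17.32 hours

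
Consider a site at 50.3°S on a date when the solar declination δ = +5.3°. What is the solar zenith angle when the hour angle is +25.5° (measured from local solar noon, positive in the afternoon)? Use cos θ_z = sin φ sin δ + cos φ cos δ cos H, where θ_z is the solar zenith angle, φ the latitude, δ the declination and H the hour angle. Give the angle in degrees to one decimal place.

59.8°

cos θ_z = sin(-50.3°) sin(5.3°) + cos(-50.3°) cos(5.3°) cos(25.50°) = -0.0711 + 0.5741 = 0.5030.
θ_z = arccos(0.5030) = 59.80°.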